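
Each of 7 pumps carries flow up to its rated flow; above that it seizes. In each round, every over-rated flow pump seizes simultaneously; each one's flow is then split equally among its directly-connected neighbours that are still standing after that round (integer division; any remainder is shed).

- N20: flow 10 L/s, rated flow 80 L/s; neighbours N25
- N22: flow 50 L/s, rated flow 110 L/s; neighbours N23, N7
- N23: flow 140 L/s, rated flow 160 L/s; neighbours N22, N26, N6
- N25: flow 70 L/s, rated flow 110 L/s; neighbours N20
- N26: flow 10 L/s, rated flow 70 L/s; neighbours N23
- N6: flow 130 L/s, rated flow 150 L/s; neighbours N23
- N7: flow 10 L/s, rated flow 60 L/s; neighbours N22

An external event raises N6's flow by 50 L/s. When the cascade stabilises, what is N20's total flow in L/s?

10

Round 1 — N6 at 180 > 150. N6 seizes.
  N6 sheds 180 L/s to N23: 180 each.
    N23: 140+180 = 320 > 160
Round 2 — N23 seizes.
  N23 sheds 320 L/s to N22, N26: 160 each.
    N22: 50+160 = 210 > 110
    N26: 10+160 = 170 > 70
Round 3 — N22, N26 seize.
  N22 sheds 210 L/s to N7: 210 each.
    N7: 10+210 = 220 > 60
  N26 sheds 170 L/s: no online neighbours, lost.
Round 4 — N7 seizes.
  N7 sheds 220 L/s: no online neighbours, lost.
No further seizures.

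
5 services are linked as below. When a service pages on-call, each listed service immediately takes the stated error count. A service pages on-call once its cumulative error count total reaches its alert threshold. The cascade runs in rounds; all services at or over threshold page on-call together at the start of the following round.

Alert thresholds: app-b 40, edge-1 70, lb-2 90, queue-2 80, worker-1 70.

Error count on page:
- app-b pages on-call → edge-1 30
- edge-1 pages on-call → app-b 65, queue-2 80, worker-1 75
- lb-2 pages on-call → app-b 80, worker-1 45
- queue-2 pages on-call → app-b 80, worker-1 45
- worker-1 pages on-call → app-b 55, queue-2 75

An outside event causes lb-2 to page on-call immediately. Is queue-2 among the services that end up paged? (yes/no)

Round 1 — lb-2 pages on-call (initial).
  app-b: +80 → 80 ≥ 40
  worker-1: +45 → 45 < 70
Round 2 — app-b pages on-call.
  edge-1: +30 → 30 < 70
No further pages.

no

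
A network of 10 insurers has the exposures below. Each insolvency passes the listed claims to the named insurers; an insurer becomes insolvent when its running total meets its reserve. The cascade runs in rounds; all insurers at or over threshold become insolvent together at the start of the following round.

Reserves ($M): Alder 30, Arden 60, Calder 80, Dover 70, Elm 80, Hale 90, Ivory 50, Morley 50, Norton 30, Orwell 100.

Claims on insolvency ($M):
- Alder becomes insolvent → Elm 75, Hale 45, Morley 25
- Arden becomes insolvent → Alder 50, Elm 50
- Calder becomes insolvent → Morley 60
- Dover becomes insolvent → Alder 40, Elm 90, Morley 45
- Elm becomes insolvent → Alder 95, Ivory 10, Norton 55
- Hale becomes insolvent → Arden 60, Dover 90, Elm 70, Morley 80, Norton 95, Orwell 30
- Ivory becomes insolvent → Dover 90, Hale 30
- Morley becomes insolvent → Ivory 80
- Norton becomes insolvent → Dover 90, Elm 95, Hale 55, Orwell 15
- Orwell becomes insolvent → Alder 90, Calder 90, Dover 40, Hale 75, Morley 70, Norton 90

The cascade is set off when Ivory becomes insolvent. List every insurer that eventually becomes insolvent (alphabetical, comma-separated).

Round 1 — Ivory becomes insolvent (initial).
  Dover: +90 → 90 ≥ 70
  Hale: +30 → 30 < 90
Round 2 — Dover becomes insolvent.
  Alder: +40 → 40 ≥ 30
  Elm: +90 → 90 ≥ 80
  Morley: +45 → 45 < 50
Round 3 — Alder, Elm become insolvent.
  Hale: +45 → 75 < 90
  Morley: +25 → 70 ≥ 50
  Norton: +55 → 55 ≥ 30
Round 4 — Morley, Norton become insolvent.
  Hale: +55 → 130 ≥ 90
  Orwell: +15 → 15 < 100
Round 5 — Hale becomes insolvent.
  Arden: +60 → 60 ≥ 60
  Orwell: +30 → 45 < 100
Round 6 — Arden becomes insolvent.
No further insolvencies.

Alder, Arden, Dover, Elm, Hale, Ivory, Morley, Norton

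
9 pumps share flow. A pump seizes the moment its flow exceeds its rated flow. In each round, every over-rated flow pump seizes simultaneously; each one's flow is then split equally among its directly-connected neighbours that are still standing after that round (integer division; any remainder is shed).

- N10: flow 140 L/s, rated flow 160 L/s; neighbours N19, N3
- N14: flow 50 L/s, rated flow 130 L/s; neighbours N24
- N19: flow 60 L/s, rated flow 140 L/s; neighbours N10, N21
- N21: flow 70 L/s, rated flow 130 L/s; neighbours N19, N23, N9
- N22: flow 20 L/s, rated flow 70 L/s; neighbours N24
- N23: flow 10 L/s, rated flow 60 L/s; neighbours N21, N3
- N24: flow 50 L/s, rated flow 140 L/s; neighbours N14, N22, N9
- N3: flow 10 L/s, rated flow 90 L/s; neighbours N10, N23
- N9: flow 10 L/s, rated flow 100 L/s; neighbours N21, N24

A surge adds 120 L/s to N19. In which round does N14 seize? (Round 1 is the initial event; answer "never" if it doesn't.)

never

Round 1 — N19 at 180 > 140. N19 seizes.
  N19 sheds 180 L/s to N10, N21: 90 each.
    N10: 140+90 = 230 > 160
    N21: 70+90 = 160 > 130
Round 2 — N10, N21 seize.
  N10 sheds 230 L/s to N3: 230 each.
    N3: 10+230 = 240 > 90
  N21 sheds 160 L/s to N23, N9: 80 each.
    N23: 10+80 = 90 > 60
    N9: 10+80 = 90 ≤ 100
Round 3 — N23, N3 seize.
  N23 sheds 90 L/s: no online neighbours, lost.
  N3 sheds 240 L/s: no online neighbours, lost.
No further seizures.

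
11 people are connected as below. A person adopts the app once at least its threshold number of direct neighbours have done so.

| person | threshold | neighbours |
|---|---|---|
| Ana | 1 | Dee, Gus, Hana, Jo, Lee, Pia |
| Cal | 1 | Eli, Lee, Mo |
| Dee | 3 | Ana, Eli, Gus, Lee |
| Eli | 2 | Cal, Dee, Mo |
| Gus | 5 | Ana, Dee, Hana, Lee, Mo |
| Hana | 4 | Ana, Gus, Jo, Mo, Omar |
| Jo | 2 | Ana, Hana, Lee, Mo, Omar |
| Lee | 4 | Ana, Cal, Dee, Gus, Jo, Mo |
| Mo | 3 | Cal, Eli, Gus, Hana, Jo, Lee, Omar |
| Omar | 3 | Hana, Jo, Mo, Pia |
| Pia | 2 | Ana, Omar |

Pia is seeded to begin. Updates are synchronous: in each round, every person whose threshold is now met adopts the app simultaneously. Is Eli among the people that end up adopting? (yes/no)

no

Round 1 — Pia adopts the app (initial).
Round 2 — checking thresholds:
  Ana: 1 of 6 neighbours ≥ 1, adopts the app.
  Omar: 1 of 4 neighbours < 3, below threshold.
Round 3 — no new adoptions; cascade stops.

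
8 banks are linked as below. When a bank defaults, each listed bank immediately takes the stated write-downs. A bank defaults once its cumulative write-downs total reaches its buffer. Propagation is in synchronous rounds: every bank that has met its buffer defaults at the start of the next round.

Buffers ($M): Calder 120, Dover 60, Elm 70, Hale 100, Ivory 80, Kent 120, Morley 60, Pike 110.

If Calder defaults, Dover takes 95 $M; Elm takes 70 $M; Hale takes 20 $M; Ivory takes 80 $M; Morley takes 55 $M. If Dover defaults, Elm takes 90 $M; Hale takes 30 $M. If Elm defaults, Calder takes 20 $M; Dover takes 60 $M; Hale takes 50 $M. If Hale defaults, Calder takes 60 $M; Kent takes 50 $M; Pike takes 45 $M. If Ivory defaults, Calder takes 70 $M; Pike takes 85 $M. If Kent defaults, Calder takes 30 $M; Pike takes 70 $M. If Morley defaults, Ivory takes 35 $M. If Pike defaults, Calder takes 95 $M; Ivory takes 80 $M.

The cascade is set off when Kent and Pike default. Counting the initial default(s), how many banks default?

Round 1 — Kent, Pike default (initial).
  Calder: +30+95 → 125 ≥ 120
  Ivory: +80 → 80 ≥ 80
Round 2 — Calder, Ivory default.
  Dover: +95 → 95 ≥ 60
  Elm: +70 → 70 ≥ 70
  Hale: +20 → 20 < 100
  Morley: +55 → 55 < 60
Round 3 — Dover, Elm default.
  Hale: +30+50 → 100 ≥ 100
Round 4 — Hale defaults.
No further defaults.

7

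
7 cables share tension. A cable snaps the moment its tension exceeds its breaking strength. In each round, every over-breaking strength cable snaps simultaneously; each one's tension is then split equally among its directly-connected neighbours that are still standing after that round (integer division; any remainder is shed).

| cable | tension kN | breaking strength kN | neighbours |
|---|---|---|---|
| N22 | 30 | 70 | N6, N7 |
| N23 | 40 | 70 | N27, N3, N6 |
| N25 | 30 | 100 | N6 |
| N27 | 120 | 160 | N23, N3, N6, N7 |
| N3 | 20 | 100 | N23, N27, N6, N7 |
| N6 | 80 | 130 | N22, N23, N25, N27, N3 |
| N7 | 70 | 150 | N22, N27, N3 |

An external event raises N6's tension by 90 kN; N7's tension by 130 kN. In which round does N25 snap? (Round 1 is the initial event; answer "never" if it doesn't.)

never

Round 1 — N6 at 170 > 130; N7 at 200 > 150. N6, N7 snap.
  N6 sheds 170 kN to N22, N23, N25, N27, N3: 34 each.
    N22: 30+34 = 64 ≤ 70
    N23: 40+34 = 74 > 70
    N25: 30+34 = 64 ≤ 100
    N27: 120+34 = 154 ≤ 160
    N3: 20+34 = 54 ≤ 100
  N7 sheds 200 kN to N22, N27, N3: 66 each (2 lost).
    N22: 64+66 = 130 > 70
    N27: 154+66 = 220 > 160
    N3: 54+66 = 120 > 100
Round 2 — N22, N23, N27, N3 snap.
  N22 sheds 130 kN: no online neighbours, lost.
  N23 sheds 74 kN: no online neighbours, lost.
  N27 sheds 220 kN: no online neighbours, lost.
  N3 sheds 120 kN: no online neighbours, lost.
No further breaks.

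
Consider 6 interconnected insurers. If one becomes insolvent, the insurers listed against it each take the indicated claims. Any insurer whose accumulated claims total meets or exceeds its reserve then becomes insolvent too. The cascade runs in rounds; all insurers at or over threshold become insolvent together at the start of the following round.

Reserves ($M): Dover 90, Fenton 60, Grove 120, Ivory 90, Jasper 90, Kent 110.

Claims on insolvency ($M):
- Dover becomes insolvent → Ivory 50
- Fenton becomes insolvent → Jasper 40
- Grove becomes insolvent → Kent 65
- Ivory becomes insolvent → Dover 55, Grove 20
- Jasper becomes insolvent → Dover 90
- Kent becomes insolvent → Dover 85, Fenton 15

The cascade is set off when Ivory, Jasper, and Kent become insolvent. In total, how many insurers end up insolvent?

4

Round 1 — Ivory, Jasper, Kent become insolvent (initial).
  Dover: +55+90+85 → 230 ≥ 90
  Fenton: +15 → 15 < 60
  Grove: +20 → 20 < 120
Round 2 — Dover becomes insolvent.
No further insolvencies.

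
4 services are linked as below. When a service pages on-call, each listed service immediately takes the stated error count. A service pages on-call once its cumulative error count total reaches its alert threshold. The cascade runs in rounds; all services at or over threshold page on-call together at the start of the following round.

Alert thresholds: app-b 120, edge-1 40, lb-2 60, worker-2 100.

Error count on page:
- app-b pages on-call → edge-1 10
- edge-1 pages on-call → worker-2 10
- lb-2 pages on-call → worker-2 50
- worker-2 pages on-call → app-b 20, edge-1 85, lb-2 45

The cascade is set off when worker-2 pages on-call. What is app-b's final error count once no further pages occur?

Round 1 — worker-2 pages on-call (initial).
  app-b: +20 → 20 < 120
  edge-1: +85 → 85 ≥ 40
  lb-2: +45 → 45 < 60
Round 2 — edge-1 pages on-call.
No further pages.

20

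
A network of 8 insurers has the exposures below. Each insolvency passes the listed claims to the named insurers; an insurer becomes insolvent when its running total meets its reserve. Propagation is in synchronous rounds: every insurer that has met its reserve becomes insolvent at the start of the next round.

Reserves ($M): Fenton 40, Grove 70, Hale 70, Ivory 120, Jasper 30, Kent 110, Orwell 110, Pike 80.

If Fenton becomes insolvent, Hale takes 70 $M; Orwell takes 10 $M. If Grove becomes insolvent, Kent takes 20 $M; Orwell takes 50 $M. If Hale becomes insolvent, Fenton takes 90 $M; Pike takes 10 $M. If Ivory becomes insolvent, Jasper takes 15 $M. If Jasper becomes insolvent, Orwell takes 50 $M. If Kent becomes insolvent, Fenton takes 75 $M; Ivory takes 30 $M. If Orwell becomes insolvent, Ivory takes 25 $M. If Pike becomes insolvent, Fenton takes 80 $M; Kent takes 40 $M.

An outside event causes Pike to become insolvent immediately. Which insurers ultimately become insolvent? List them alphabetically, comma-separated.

Round 1 — Pike becomes insolvent (initial).
  Fenton: +80 → 80 ≥ 40
  Kent: +40 → 40 < 110
Round 2 — Fenton becomes insolvent.
  Hale: +70 → 70 ≥ 70
  Orwell: +10 → 10 < 110
Round 3 — Hale becomes insolvent.
No further insolvencies.

Fenton, Hale, Pike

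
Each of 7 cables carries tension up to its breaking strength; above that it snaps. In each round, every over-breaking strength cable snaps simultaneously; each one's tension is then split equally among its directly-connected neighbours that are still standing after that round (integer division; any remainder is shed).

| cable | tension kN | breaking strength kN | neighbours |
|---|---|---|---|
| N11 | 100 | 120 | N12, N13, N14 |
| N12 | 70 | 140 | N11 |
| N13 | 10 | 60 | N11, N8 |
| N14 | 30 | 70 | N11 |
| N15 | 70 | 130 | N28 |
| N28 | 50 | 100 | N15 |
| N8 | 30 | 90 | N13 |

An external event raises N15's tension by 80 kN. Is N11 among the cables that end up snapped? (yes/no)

Round 1 — N15 at 150 > 130. N15 snaps.
  N15 sheds 150 kN to N28: 150 each.
    N28: 50+150 = 200 > 100
Round 2 — N28 snaps.
  N28 sheds 200 kN: no online neighbours, lost.
No further breaks.

no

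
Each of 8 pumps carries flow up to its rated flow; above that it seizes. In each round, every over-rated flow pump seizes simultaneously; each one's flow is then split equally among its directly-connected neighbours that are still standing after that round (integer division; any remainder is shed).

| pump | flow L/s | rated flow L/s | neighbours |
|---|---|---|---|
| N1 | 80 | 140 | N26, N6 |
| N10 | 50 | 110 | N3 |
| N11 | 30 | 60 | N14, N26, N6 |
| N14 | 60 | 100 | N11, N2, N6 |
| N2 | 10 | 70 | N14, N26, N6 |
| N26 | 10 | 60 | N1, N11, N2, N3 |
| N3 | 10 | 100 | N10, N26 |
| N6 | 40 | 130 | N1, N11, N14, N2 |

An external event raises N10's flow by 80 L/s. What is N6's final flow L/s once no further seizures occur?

Round 1 — N10 at 130 > 110. N10 seizes.
  N10 sheds 130 L/s to N3: 130 each.
    N3: 10+130 = 140 > 100
Round 2 — N3 seizes.
  N3 sheds 140 L/s to N26: 140 each.
    N26: 10+140 = 150 > 60
Round 3 — N26 seizes.
  N26 sheds 150 L/s to N1, N11, N2: 50 each.
    N1: 80+50 = 130 ≤ 140
    N11: 30+50 = 80 > 60
    N2: 10+50 = 60 ≤ 70
Round 4 — N11 seizes.
  N11 sheds 80 L/s to N14, N6: 40 each.
    N14: 60+40 = 100 ≤ 100
    N6: 40+40 = 80 ≤ 130
No further seizures.

80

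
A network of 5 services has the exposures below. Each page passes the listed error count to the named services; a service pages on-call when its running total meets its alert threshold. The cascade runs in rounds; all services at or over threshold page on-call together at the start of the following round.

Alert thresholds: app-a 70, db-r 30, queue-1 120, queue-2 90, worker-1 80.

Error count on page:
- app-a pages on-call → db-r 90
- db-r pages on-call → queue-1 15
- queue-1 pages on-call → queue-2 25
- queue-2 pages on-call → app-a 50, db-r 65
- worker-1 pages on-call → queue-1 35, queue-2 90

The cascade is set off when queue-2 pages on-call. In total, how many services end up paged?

Round 1 — queue-2 pages on-call (initial).
  app-a: +50 → 50 < 70
  db-r: +65 → 65 ≥ 30
Round 2 — db-r pages on-call.
  queue-1: +15 → 15 < 120
No further pages.

2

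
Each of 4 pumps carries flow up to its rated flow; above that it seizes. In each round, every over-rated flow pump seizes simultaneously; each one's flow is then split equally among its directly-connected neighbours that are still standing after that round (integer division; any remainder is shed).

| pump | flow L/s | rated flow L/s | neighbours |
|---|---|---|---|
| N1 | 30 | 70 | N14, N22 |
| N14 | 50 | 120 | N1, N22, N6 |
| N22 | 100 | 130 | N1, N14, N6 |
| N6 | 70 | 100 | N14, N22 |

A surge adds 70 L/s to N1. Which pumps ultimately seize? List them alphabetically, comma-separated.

Round 1 — N1 at 100 > 70. N1 seizes.
  N1 sheds 100 L/s to N14, N22: 50 each.
    N14: 50+50 = 100 ≤ 120
    N22: 100+50 = 150 > 130
Round 2 — N22 seizes.
  N22 sheds 150 L/s to N14, N6: 75 each.
    N14: 100+75 = 175 > 120
    N6: 70+75 = 145 > 100
Round 3 — N14, N6 seize.
  N14 sheds 175 L/s: no online neighbours, lost.
  N6 sheds 145 L/s: no online neighbours, lost.
No further seizures.

N1, N14, N22, N6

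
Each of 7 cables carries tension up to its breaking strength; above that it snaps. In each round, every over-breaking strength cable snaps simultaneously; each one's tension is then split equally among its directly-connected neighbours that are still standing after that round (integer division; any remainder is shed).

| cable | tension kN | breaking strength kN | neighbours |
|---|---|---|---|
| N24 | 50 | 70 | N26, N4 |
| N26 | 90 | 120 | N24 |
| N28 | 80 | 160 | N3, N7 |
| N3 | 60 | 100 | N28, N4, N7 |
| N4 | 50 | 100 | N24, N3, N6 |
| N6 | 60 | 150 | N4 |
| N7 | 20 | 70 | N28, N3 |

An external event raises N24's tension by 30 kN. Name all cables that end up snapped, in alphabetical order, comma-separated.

N24, N26

Round 1 — N24 at 80 > 70. N24 snaps.
  N24 sheds 80 kN to N26, N4: 40 each.
    N26: 90+40 = 130 > 120
    N4: 50+40 = 90 ≤ 100
Round 2 — N26 snaps.
  N26 sheds 130 kN: no online neighbours, lost.
No further breaks.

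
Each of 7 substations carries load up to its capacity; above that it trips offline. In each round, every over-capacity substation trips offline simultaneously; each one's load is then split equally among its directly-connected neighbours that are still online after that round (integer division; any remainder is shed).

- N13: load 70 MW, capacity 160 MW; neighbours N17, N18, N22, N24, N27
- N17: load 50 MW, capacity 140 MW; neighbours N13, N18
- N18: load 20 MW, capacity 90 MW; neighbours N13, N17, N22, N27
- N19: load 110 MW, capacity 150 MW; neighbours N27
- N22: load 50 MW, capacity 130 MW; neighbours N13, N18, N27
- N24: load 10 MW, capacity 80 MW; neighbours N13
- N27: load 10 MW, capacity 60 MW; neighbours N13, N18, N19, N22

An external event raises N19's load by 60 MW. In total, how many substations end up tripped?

2

Round 1 — N19 at 170 > 150. N19 trips offline.
  N19 sheds 170 MW to N27: 170 each.
    N27: 10+170 = 180 > 60
Round 2 — N27 trips offline.
  N27 sheds 180 MW to N13, N18, N22: 60 each.
    N13: 70+60 = 130 ≤ 160
    N18: 20+60 = 80 ≤ 90
    N22: 50+60 = 110 ≤ 130
No further trips.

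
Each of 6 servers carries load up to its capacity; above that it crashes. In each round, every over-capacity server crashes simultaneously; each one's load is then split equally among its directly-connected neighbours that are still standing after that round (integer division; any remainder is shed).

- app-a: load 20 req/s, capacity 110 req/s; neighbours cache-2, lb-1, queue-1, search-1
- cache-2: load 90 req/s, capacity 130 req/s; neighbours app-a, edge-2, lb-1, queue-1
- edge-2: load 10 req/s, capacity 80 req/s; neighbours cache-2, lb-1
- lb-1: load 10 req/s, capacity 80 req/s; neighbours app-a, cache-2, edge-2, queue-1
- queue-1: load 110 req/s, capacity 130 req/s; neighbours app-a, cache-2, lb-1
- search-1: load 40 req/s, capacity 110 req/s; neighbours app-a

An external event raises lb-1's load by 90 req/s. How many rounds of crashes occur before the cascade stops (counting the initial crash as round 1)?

Round 1 — lb-1 at 100 > 80. lb-1 crashes.
  lb-1 sheds 100 req/s to app-a, cache-2, edge-2, queue-1: 25 each.
    app-a: 20+25 = 45 ≤ 110
    cache-2: 90+25 = 115 ≤ 130
    edge-2: 10+25 = 35 ≤ 80
    queue-1: 110+25 = 135 > 130
Round 2 — queue-1 crashes.
  queue-1 sheds 135 req/s to app-a, cache-2: 67 each (1 lost).
    app-a: 45+67 = 112 > 110
    cache-2: 115+67 = 182 > 130
Round 3 — app-a, cache-2 crash.
  app-a sheds 112 req/s to search-1: 112 each.
    search-1: 40+112 = 152 > 110
  cache-2 sheds 182 req/s to edge-2: 182 each.
    edge-2: 35+182 = 217 > 80
Round 4 — edge-2, search-1 crash.
  edge-2 sheds 217 req/s: no online neighbours, lost.
  search-1 sheds 152 req/s: no online neighbours, lost.
No further crashes.

4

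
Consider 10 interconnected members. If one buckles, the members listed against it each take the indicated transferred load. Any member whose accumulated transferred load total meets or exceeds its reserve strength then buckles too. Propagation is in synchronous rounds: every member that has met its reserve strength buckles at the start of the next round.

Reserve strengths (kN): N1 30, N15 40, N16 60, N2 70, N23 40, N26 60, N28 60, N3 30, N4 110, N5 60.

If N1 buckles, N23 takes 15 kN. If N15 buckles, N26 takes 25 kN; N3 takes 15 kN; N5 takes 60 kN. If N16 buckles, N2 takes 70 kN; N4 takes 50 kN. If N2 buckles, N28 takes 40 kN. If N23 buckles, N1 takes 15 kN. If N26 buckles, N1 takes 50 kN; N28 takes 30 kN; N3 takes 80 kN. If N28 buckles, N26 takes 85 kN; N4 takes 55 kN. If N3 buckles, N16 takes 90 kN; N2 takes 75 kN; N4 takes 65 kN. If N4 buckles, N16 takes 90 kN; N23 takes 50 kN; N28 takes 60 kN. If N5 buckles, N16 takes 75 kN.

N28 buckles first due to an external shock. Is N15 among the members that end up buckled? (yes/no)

Round 1 — N28 buckles (initial).
  N26: +85 → 85 ≥ 60
  N4: +55 → 55 < 110
Round 2 — N26 buckles.
  N1: +50 → 50 ≥ 30
  N3: +80 → 80 ≥ 30
Round 3 — N1, N3 buckle.
  N16: +90 → 90 ≥ 60
  N2: +75 → 75 ≥ 70
  N23: +15 → 15 < 40
  N4: +65 → 120 ≥ 110
Round 4 — N16, N2, N4 buckle.
  N23: +50 → 65 ≥ 40
Round 5 — N23 buckles.
No further bucklings.

no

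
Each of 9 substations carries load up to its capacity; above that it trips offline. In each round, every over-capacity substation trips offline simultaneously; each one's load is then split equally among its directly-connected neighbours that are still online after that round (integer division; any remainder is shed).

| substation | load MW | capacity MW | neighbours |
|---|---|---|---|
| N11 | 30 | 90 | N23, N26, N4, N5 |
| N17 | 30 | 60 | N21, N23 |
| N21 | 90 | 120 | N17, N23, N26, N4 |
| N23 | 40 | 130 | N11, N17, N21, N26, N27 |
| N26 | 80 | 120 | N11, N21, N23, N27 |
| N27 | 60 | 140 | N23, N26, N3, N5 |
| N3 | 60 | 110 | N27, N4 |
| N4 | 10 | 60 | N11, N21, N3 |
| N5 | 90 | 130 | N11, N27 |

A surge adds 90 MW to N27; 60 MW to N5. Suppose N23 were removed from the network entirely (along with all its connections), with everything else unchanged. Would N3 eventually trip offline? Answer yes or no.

With N23 removed:
Round 1 — N27 at 150 > 140; N5 at 150 > 130. N27, N5 trip offline.
  N27 sheds 150 MW to N26, N3: 75 each.
    N26: 80+75 = 155 > 120
    N3: 60+75 = 135 > 110
  N5 sheds 150 MW to N11: 150 each.
    N11: 30+150 = 180 > 90
Round 2 — N11, N26, N3 trip offline.
  N11 sheds 180 MW to N4: 180 each.
    N4: 10+180 = 190 > 60
  N26 sheds 155 MW to N21: 155 each.
    N21: 90+155 = 245 > 120
  N3 sheds 135 MW to N4: 135 each.
    N4: 190+135 = 325 > 60
Round 3 — N21, N4 trip offline.
  N21 sheds 245 MW to N17: 245 each.
    N17: 30+245 = 275 > 60
  N4 sheds 325 MW: no online neighbours, lost.
Round 4 — N17 trips offline.
  N17 sheds 275 MW: no online neighbours, lost.
No further trips.

yes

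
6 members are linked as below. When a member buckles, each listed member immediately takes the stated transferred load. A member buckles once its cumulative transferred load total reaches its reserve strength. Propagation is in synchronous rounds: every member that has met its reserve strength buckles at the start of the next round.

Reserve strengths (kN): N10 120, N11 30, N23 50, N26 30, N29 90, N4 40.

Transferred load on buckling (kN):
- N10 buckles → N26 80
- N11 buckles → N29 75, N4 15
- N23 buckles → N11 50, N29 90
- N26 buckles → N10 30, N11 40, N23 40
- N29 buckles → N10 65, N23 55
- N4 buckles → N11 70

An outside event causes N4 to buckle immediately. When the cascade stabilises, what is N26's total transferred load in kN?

0

Round 1 — N4 buckles (initial).
  N11: +70 → 70 ≥ 30
Round 2 — N11 buckles.
  N29: +75 → 75 < 90
No further bucklings.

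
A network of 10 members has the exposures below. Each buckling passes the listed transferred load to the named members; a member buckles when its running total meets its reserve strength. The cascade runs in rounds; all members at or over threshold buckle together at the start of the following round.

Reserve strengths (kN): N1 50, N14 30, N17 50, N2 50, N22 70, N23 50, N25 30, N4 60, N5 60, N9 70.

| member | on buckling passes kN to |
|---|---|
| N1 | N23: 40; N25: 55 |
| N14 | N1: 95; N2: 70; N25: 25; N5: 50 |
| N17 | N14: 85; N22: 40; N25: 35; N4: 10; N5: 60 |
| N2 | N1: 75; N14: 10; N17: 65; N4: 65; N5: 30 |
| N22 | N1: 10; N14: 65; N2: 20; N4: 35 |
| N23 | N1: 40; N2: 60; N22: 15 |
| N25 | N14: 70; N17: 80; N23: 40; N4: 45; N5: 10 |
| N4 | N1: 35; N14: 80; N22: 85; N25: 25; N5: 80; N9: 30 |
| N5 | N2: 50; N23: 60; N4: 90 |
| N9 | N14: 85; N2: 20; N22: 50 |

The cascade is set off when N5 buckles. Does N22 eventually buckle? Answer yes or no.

Round 1 — N5 buckles (initial).
  N2: +50 → 50 ≥ 50
  N23: +60 → 60 ≥ 50
  N4: +90 → 90 ≥ 60
Round 2 — N2, N23, N4 buckle.
  N1: +75+40+35 → 150 ≥ 50
  N14: +10+80 → 90 ≥ 30
  N17: +65 → 65 ≥ 50
  N22: +15+85 → 100 ≥ 70
  N25: +25 → 25 < 30
  N9: +30 → 30 < 70
Round 3 — N1, N14, N17, N22 buckle.
  N25: +55+25+35 → 140 ≥ 30
Round 4 — N25 buckles.
No further bucklings.

yes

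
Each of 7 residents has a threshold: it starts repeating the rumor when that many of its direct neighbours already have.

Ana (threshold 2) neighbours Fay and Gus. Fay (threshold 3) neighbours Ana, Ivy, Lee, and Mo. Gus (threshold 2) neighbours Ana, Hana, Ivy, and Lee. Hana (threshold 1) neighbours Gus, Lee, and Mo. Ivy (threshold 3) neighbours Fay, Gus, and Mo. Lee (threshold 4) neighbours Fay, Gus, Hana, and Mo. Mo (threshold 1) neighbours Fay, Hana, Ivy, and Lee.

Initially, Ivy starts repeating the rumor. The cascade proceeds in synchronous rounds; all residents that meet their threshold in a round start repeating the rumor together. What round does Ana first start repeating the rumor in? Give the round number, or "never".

Round 1 — Ivy starts repeating the rumor (initial).
Round 2 — checking thresholds:
  Fay: 1 of 4 neighbours < 3, holds.
  Gus: 1 of 4 neighbours < 2, holds.
  Mo: 1 of 4 neighbours ≥ 1, starts repeating the rumor.
Round 3 — checking thresholds:
  Fay: 2 of 4 neighbours < 3, holds.
  Gus: 1 of 4 neighbours < 2, holds.
  Hana: 1 of 3 neighbours ≥ 1, starts repeating the rumor.
  Lee: 1 of 4 neighbours < 4, holds.
Round 4 — checking thresholds:
  Fay: 2 of 4 neighbours < 3, holds.
  Gus: 2 of 4 neighbours ≥ 2, starts repeating the rumor.
  Lee: 2 of 4 neighbours < 4, holds.
Round 5 — no new spreads; cascade stops.

never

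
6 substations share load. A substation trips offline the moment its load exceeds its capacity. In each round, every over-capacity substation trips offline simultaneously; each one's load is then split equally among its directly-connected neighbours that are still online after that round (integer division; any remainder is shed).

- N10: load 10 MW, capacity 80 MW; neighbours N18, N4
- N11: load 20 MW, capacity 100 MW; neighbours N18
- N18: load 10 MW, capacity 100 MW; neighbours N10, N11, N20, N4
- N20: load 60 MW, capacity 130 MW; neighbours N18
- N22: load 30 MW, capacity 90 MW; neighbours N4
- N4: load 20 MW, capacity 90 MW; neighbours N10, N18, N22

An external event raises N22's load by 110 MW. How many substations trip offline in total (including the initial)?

Round 1 — N22 at 140 > 90. N22 trips offline.
  N22 sheds 140 MW to N4: 140 each.
    N4: 20+140 = 160 > 90
Round 2 — N4 trips offline.
  N4 sheds 160 MW to N10, N18: 80 each.
    N10: 10+80 = 90 > 80
    N18: 10+80 = 90 ≤ 100
Round 3 — N10 trips offline.
  N10 sheds 90 MW to N18: 90 each.
    N18: 90+90 = 180 > 100
Round 4 — N18 trips offline.
  N18 sheds 180 MW to N11, N20: 90 each.
    N11: 20+90 = 110 > 100
    N20: 60+90 = 150 > 130
Round 5 — N11, N20 trip offline.
  N11 sheds 110 MW: no online neighbours, lost.
  N20 sheds 150 MW: no online neighbours, lost.
No further trips.

6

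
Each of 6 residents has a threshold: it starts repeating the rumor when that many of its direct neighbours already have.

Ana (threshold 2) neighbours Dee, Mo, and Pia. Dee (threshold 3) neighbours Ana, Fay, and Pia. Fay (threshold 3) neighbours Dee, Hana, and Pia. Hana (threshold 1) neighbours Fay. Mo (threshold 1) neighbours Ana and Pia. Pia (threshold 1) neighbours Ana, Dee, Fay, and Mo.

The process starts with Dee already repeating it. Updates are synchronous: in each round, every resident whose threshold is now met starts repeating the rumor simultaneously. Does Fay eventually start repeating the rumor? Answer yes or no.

Round 1 — Dee starts repeating the rumor (initial).
Round 2 — checking thresholds:
  Ana: 1 of 3 neighbours < 2, not yet.
  Fay: 1 of 3 neighbours < 3, not yet.
  Pia: 1 of 4 neighbours ≥ 1, starts repeating the rumor.
Round 3 — checking thresholds:
  Ana: 2 of 3 neighbours ≥ 2, starts repeating the rumor.
  Fay: 2 of 3 neighbours < 3, not yet.
  Mo: 1 of 2 neighbours ≥ 1, starts repeating the rumor.
Round 4 — no new spreads; cascade stops.

no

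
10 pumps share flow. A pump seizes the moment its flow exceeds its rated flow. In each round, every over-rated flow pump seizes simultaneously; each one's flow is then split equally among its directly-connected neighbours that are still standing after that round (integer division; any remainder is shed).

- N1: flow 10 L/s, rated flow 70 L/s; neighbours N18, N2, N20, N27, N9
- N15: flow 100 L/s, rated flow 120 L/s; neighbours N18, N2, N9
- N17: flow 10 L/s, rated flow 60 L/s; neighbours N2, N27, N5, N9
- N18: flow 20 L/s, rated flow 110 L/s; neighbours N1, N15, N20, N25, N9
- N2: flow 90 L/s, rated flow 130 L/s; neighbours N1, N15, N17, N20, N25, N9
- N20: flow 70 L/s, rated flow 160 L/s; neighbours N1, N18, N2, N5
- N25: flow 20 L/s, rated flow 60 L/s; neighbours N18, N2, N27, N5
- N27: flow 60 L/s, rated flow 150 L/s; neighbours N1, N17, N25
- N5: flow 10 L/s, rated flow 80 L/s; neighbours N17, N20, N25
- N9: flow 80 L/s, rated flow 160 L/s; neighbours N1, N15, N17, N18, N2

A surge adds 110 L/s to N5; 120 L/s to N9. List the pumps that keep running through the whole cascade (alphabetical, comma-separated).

Round 1 — N5 at 120 > 80; N9 at 200 > 160. N5, N9 seize.
  N5 sheds 120 L/s to N17, N20, N25: 40 each.
    N17: 10+40 = 50 ≤ 60
    N20: 70+40 = 110 ≤ 160
    N25: 20+40 = 60 ≤ 60
  N9 sheds 200 L/s to N1, N15, N17, N18, N2: 40 each.
    N1: 10+40 = 50 ≤ 70
    N15: 100+40 = 140 > 120
    N17: 50+40 = 90 > 60
    N18: 20+40 = 60 ≤ 110
    N2: 90+40 = 130 ≤ 130
Round 2 — N15, N17 seize.
  N15 sheds 140 L/s to N18, N2: 70 each.
    N18: 60+70 = 130 > 110
    N2: 130+70 = 200 > 130
  N17 sheds 90 L/s to N2, N27: 45 each.
    N2: 200+45 = 245 > 130
    N27: 60+45 = 105 ≤ 150
Round 3 — N18, N2 seize.
  N18 sheds 130 L/s to N1, N20, N25: 43 each (1 lost).
    N1: 50+43 = 93 > 70
    N20: 110+43 = 153 ≤ 160
    N25: 60+43 = 103 > 60
  N2 sheds 245 L/s to N1, N20, N25: 81 each (2 lost).
    N1: 93+81 = 174 > 70
    N20: 153+81 = 234 > 160
    N25: 103+81 = 184 > 60
Round 4 — N1, N20, N25 seize.
  N1 sheds 174 L/s to N27: 174 each.
    N27: 105+174 = 279 > 150
  N20 sheds 234 L/s: no online neighbours, lost.
  N25 sheds 184 L/s to N27: 184 each.
    N27: 279+184 = 463 > 150
Round 5 — N27 seizes.
  N27 sheds 463 L/s: no online neighbours, lost.
No further seizures.

none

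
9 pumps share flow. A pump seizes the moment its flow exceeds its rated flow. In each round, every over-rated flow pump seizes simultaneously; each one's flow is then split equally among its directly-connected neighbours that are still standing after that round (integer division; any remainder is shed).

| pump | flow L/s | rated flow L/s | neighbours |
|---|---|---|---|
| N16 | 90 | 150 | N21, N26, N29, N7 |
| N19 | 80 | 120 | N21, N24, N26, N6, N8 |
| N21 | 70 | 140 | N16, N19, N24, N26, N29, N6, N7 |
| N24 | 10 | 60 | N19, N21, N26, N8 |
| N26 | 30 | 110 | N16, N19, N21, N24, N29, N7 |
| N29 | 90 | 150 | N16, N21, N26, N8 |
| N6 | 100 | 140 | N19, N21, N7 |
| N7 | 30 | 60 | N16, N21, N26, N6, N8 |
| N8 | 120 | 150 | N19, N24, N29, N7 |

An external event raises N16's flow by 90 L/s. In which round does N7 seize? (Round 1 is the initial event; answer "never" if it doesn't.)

Round 1 — N16 at 180 > 150. N16 seizes.
  N16 sheds 180 L/s to N21, N26, N29, N7: 45 each.
    N21: 70+45 = 115 ≤ 140
    N26: 30+45 = 75 ≤ 110
    N29: 90+45 = 135 ≤ 150
    N7: 30+45 = 75 > 60
Round 2 — N7 seizes.
  N7 sheds 75 L/s to N21, N26, N6, N8: 18 each (3 lost).
    N21: 115+18 = 133 ≤ 140
    N26: 75+18 = 93 ≤ 110
    N6: 100+18 = 118 ≤ 140
    N8: 120+18 = 138 ≤ 150
No further seizures.

2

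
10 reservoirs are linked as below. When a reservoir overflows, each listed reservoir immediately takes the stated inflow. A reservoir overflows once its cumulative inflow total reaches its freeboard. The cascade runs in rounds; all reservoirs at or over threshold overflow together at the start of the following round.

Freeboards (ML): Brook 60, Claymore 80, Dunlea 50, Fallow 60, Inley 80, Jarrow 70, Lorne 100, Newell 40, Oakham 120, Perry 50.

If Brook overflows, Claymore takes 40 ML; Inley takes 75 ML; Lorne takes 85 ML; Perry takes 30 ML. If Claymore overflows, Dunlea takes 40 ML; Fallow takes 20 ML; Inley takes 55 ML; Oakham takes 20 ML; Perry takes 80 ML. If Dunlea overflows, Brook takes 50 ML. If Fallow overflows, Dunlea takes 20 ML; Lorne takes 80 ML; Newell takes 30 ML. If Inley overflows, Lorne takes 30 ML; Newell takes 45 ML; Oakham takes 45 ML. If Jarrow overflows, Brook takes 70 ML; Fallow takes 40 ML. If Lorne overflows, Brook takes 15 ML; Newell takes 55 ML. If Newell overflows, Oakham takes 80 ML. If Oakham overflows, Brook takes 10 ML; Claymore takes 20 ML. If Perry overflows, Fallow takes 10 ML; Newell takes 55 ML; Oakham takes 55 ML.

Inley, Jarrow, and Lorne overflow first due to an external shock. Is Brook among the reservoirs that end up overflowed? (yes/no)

Round 1 — Inley, Jarrow, Lorne overflow (initial).
  Brook: +70+15 → 85 ≥ 60
  Fallow: +40 → 40 < 60
  Newell: +45+55 → 100 ≥ 40
  Oakham: +45 → 45 < 120
Round 2 — Brook, Newell overflow.
  Claymore: +40 → 40 < 80
  Oakham: +80 → 125 ≥ 120
  Perry: +30 → 30 < 50
Round 3 — Oakham overflows.
  Claymore: +20 → 60 < 80
No further overflows.

yes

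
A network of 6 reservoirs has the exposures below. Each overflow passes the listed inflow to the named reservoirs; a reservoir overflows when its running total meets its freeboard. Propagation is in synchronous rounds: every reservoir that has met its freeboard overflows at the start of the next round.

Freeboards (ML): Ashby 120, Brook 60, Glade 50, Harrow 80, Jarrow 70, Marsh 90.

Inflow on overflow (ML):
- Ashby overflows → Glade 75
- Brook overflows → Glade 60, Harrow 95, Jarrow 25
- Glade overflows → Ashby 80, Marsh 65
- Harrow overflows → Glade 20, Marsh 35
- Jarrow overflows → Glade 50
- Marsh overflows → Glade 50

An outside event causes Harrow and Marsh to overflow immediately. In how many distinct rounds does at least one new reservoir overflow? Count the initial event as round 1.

Round 1 — Harrow, Marsh overflow (initial).
  Glade: +20+50 → 70 ≥ 50
Round 2 — Glade overflows.
  Ashby: +80 → 80 < 120
No further overflows.

2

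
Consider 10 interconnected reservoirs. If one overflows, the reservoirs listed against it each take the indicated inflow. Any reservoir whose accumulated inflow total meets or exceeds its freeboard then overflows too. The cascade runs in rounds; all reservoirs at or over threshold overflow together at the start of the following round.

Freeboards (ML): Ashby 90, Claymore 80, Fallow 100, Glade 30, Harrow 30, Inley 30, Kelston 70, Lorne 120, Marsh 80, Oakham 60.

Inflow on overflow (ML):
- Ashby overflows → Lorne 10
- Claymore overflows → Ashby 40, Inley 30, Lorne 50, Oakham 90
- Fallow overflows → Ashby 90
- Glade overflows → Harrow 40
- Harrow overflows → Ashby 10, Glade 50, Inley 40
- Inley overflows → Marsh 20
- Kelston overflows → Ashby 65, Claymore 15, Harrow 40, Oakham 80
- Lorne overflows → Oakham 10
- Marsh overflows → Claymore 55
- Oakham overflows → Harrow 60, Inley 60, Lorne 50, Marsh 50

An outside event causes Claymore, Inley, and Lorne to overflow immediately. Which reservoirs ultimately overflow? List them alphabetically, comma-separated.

Round 1 — Claymore, Inley, Lorne overflow (initial).
  Ashby: +40 → 40 < 90
  Marsh: +20 → 20 < 80
  Oakham: +90+10 → 100 ≥ 60
Round 2 — Oakham overflows.
  Harrow: +60 → 60 ≥ 30
  Marsh: +50 → 70 < 80
Round 3 — Harrow overflows.
  Ashby: +10 → 50 < 90
  Glade: +50 → 50 ≥ 30
Round 4 — Glade overflows.
No further overflows.

Claymore, Glade, Harrow, Inley, Lorne, Oakham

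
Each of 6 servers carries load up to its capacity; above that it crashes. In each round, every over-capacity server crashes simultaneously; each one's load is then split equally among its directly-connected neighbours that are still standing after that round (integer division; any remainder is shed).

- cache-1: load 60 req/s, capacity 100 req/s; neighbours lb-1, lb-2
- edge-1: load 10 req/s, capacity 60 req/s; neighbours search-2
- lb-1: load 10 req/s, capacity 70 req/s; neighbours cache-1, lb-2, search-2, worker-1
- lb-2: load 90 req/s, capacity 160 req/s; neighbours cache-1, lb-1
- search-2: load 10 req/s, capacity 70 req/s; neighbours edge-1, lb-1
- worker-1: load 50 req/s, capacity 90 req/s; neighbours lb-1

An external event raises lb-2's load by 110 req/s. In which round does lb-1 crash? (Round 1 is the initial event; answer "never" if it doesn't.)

Round 1 — lb-2 at 200 > 160. lb-2 crashes.
  lb-2 sheds 200 req/s to cache-1, lb-1: 100 each.
    cache-1: 60+100 = 160 > 100
    lb-1: 10+100 = 110 > 70
Round 2 — cache-1, lb-1 crash.
  cache-1 sheds 160 req/s: no online neighbours, lost.
  lb-1 sheds 110 req/s to search-2, worker-1: 55 each.
    search-2: 10+55 = 65 ≤ 70
    worker-1: 50+55 = 105 > 90
Round 3 — worker-1 crashes.
  worker-1 sheds 105 req/s: no online neighbours, lost.
No further crashes.

2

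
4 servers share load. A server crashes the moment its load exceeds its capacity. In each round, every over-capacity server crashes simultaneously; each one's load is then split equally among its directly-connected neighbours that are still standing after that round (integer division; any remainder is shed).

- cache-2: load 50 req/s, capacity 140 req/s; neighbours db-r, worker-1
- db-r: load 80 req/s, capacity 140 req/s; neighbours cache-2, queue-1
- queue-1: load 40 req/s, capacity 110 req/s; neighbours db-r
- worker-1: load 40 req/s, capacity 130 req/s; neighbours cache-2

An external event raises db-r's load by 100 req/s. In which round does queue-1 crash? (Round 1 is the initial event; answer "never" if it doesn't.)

Round 1 — db-r at 180 > 140. db-r crashes.
  db-r sheds 180 req/s to cache-2, queue-1: 90 each.
    cache-2: 50+90 = 140 ≤ 140
    queue-1: 40+90 = 130 > 110
Round 2 — queue-1 crashes.
  queue-1 sheds 130 req/s: no online neighbours, lost.
No further crashes.

2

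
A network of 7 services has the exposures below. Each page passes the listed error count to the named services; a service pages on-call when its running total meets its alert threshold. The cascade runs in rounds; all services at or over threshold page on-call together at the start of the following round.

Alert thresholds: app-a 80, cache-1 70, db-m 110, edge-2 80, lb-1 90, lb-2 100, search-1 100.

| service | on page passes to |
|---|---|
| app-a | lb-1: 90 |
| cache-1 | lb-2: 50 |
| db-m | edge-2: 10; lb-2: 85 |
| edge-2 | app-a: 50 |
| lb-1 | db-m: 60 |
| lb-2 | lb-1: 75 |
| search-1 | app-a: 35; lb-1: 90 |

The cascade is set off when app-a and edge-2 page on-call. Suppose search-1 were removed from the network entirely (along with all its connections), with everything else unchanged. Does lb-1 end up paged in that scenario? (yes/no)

yes

With search-1 removed:
Round 1 — app-a, edge-2 page on-call (initial).
  lb-1: +90 → 90 ≥ 90
Round 2 — lb-1 pages on-call.
  db-m: +60 → 60 < 110
No further pages.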